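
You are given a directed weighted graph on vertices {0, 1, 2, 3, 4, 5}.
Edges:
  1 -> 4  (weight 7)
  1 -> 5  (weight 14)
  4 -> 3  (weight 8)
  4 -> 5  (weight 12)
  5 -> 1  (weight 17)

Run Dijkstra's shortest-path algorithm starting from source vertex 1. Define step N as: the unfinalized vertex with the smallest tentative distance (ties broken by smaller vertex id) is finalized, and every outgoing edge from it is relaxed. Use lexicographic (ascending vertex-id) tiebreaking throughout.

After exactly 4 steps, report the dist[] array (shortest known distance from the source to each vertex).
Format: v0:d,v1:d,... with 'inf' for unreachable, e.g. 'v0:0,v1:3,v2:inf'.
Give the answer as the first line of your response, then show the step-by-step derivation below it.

v0:inf,v1:0,v2:inf,v3:15,v4:7,v5:14

step 1: dist = v0:inf,v1:0,v2:inf,v3:inf,v4:7,v5:14
step 2: dist = v0:inf,v1:0,v2:inf,v3:15,v4:7,v5:14
step 3: dist = v0:inf,v1:0,v2:inf,v3:15,v4:7,v5:14
step 4: dist = v0:inf,v1:0,v2:inf,v3:15,v4:7,v5:14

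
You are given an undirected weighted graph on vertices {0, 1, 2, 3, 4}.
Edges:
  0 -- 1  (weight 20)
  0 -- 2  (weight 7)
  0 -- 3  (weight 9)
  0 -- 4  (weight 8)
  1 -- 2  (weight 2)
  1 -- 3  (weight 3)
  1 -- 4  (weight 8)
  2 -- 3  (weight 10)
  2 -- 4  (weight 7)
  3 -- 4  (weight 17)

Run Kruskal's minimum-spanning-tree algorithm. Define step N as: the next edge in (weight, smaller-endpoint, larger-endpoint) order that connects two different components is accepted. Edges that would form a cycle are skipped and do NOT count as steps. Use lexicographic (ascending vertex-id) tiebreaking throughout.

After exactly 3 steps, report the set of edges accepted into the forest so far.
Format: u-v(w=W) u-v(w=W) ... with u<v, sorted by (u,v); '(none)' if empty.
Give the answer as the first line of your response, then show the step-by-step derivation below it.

0-2(w=7) 1-2(w=2) 1-3(w=3)

step 1: add edge 1-2 (w=2); MST = {1-2(w=2)}
step 2: add edge 1-3 (w=3); MST = {1-2(w=2) 1-3(w=3)}
step 3: add edge 0-2 (w=7); MST = {0-2(w=7) 1-2(w=2) 1-3(w=3)}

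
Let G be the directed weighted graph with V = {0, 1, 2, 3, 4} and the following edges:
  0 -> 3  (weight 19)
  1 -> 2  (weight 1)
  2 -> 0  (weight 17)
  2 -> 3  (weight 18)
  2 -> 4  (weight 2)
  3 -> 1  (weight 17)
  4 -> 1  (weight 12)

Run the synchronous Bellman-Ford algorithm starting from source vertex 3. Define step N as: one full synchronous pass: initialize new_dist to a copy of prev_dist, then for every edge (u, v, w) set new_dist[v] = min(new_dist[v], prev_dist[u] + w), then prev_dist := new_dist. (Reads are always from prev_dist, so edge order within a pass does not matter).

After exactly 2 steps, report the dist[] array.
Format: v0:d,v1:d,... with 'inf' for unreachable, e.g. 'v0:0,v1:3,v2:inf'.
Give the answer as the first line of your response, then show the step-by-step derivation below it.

v0:inf,v1:17,v2:18,v3:0,v4:inf

step 1: dist = v0:inf,v1:17,v2:inf,v3:0,v4:inf
step 2: dist = v0:inf,v1:17,v2:18,v3:0,v4:inf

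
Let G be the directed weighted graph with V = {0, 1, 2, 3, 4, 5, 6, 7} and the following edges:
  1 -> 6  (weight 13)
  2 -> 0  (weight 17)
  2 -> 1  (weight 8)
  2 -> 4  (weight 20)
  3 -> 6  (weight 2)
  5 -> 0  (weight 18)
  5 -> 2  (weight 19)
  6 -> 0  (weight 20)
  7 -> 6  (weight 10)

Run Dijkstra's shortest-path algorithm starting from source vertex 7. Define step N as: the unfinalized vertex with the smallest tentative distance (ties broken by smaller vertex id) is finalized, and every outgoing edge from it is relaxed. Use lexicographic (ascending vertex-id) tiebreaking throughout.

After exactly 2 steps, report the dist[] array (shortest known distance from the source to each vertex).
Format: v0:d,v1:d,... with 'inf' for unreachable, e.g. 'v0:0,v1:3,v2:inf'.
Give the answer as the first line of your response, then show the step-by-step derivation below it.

v0:30,v1:inf,v2:inf,v3:inf,v4:inf,v5:inf,v6:10,v7:0

step 1: dist = v0:inf,v1:inf,v2:inf,v3:inf,v4:inf,v5:inf,v6:10,v7:0
step 2: dist = v0:30,v1:inf,v2:inf,v3:inf,v4:inf,v5:inf,v6:10,v7:0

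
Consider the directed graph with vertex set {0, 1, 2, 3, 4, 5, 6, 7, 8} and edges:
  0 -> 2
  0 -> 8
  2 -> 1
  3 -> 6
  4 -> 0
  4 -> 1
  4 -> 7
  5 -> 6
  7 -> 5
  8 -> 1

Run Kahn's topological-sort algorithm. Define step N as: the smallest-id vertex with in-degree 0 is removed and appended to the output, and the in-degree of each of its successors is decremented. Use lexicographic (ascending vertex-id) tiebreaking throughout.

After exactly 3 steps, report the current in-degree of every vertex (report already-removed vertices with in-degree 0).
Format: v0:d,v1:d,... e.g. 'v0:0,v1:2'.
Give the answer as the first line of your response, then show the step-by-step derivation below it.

v0:0,v1:2,v2:0,v3:0,v4:0,v5:1,v6:1,v7:0,v8:0

step 1: output 3; order=[3]; indeg=(1,3,1,0,0,1,1,1,1)
step 2: output 4; order=[3,4]; indeg=(0,2,1,0,0,1,1,0,1)
step 3: output 0; order=[3,4,0]; indeg=(0,2,0,0,0,1,1,0,0)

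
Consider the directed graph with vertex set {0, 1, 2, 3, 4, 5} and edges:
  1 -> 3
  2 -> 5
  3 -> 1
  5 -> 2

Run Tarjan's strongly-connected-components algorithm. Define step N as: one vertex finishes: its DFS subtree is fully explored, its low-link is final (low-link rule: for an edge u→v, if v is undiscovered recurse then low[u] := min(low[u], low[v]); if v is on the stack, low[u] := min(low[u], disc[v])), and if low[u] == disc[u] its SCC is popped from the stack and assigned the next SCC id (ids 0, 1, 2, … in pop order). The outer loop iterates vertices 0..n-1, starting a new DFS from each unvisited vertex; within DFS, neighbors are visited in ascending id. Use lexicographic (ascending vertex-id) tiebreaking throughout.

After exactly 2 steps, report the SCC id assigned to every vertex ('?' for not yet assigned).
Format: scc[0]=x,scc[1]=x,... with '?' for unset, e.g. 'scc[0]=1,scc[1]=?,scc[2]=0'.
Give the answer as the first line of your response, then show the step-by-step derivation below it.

scc[0]=0,scc[1]=?,scc[2]=?,scc[3]=?,scc[4]=?,scc[5]=?

step 1: low=(low[0]=0,low[1]=?,low[2]=?,low[3]=?,low[4]=?,low[5]=?); scc=(scc[0]=0,scc[1]=?,scc[2]=?,scc[3]=?,scc[4]=?,scc[5]=?)
step 2: low=(low[0]=0,low[1]=1,low[2]=?,low[3]=1,low[4]=?,low[5]=?); scc=(scc[0]=0,scc[1]=?,scc[2]=?,scc[3]=?,scc[4]=?,scc[5]=?)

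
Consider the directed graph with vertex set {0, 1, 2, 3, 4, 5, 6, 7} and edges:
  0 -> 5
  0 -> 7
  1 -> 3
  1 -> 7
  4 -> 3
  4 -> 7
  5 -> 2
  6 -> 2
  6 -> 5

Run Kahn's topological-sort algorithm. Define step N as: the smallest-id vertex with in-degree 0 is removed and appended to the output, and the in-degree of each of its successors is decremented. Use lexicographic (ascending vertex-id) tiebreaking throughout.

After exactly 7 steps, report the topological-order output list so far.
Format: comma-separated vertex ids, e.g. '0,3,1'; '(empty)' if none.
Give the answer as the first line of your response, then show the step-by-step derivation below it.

0,1,4,3,6,5,2

step 1: output 0; order=[0]; indeg=(0,0,2,2,0,1,0,2)
step 2: output 1; order=[0,1]; indeg=(0,0,2,1,0,1,0,1)
step 3: output 4; order=[0,1,4]; indeg=(0,0,2,0,0,1,0,0)
step 4: output 3; order=[0,1,4,3]; indeg=(0,0,2,0,0,1,0,0)
step 5: output 6; order=[0,1,4,3,6]; indeg=(0,0,1,0,0,0,0,0)
step 6: output 5; order=[0,1,4,3,6,5]; indeg=(0,0,0,0,0,0,0,0)
step 7: output 2; order=[0,1,4,3,6,5,2]; indeg=(0,0,0,0,0,0,0,0)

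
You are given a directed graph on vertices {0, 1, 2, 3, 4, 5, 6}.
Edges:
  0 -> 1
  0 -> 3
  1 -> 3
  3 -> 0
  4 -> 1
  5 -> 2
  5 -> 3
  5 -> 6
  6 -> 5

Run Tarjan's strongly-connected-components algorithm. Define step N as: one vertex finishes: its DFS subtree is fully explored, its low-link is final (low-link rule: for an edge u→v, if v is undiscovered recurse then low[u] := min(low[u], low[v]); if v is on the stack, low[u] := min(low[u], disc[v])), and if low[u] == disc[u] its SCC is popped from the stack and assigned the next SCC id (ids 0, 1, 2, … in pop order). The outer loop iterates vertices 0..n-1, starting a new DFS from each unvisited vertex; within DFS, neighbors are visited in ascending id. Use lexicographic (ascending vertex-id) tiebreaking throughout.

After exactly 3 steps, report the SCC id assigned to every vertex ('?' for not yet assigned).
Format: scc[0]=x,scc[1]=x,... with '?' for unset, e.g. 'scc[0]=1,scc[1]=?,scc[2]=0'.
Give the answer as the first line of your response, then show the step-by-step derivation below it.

scc[0]=0,scc[1]=0,scc[2]=?,scc[3]=0,scc[4]=?,scc[5]=?,scc[6]=?

step 1: low=(low[0]=0,low[1]=1,low[2]=?,low[3]=0,low[4]=?,low[5]=?,low[6]=?); scc=(scc[0]=?,scc[1]=?,scc[2]=?,scc[3]=?,scc[4]=?,scc[5]=?,scc[6]=?)
step 2: low=(low[0]=0,low[1]=0,low[2]=?,low[3]=0,low[4]=?,low[5]=?,low[6]=?); scc=(scc[0]=?,scc[1]=?,scc[2]=?,scc[3]=?,scc[4]=?,scc[5]=?,scc[6]=?)
step 3: low=(low[0]=0,low[1]=0,low[2]=?,low[3]=0,low[4]=?,low[5]=?,low[6]=?); scc=(scc[0]=0,scc[1]=0,scc[2]=?,scc[3]=0,scc[4]=?,scc[5]=?,scc[6]=?)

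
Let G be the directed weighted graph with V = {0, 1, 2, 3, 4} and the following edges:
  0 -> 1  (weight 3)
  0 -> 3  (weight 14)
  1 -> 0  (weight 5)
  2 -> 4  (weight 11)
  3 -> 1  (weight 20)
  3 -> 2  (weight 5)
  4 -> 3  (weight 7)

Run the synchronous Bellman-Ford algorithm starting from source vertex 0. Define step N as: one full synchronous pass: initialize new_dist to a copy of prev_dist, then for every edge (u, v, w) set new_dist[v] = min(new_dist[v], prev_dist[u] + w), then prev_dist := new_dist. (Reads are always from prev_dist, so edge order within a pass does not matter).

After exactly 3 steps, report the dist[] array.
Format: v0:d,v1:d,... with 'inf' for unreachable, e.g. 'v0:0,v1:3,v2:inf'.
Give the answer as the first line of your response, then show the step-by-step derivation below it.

v0:0,v1:3,v2:19,v3:14,v4:30

step 1: dist = v0:0,v1:3,v2:inf,v3:14,v4:inf
step 2: dist = v0:0,v1:3,v2:19,v3:14,v4:inf
step 3: dist = v0:0,v1:3,v2:19,v3:14,v4:30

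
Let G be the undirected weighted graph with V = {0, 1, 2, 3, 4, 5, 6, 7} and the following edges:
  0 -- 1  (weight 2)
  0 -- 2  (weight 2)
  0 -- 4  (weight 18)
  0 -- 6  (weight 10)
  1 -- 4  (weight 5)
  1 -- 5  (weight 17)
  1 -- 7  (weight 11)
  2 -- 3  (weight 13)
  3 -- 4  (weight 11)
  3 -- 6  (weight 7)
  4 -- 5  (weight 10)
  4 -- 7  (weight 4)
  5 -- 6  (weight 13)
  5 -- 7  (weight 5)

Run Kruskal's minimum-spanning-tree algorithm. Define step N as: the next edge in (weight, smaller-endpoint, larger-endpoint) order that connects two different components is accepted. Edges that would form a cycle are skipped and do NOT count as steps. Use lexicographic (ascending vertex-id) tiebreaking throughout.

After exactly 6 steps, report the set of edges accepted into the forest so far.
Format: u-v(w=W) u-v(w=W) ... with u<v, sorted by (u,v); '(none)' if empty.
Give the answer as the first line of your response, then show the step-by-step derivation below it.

0-1(w=2) 0-2(w=2) 1-4(w=5) 3-6(w=7) 4-7(w=4) 5-7(w=5)

step 1: add edge 0-1 (w=2); MST = {0-1(w=2)}
step 2: add edge 0-2 (w=2); MST = {0-1(w=2) 0-2(w=2)}
step 3: add edge 4-7 (w=4); MST = {0-1(w=2) 0-2(w=2) 4-7(w=4)}
step 4: add edge 1-4 (w=5); MST = {0-1(w=2) 0-2(w=2) 1-4(w=5) 4-7(w=4)}
step 5: add edge 5-7 (w=5); MST = {0-1(w=2) 0-2(w=2) 1-4(w=5) 4-7(w=4) 5-7(w=5)}
step 6: add edge 3-6 (w=7); MST = {0-1(w=2) 0-2(w=2) 1-4(w=5) 3-6(w=7) 4-7(w=4) 5-7(w=5)}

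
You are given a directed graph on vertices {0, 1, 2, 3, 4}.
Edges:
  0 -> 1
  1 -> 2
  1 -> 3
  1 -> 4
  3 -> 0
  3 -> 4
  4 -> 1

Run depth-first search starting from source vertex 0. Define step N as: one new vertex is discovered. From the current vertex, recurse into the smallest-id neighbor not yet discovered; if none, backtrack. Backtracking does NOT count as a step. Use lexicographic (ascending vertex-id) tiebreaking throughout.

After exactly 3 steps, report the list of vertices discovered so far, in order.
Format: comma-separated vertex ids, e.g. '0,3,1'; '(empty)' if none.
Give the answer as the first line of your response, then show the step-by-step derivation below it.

0,1,2

step 1: discover 0; path=0; order=0
step 2: discover 1; path=0>1; order=0,1
step 3: discover 2; path=0>1>2; order=0,1,2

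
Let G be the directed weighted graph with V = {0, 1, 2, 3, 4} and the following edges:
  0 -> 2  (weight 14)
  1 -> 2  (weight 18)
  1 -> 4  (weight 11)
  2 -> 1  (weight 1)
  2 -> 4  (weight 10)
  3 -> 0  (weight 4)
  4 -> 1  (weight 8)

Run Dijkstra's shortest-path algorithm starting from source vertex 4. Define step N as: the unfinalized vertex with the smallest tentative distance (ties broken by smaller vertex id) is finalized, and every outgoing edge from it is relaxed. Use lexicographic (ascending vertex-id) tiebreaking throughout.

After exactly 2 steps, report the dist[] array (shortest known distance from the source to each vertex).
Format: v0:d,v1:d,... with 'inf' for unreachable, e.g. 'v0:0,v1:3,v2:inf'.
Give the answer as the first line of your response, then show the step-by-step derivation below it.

v0:inf,v1:8,v2:26,v3:inf,v4:0

step 1: dist = v0:inf,v1:8,v2:inf,v3:inf,v4:0
step 2: dist = v0:inf,v1:8,v2:26,v3:inf,v4:0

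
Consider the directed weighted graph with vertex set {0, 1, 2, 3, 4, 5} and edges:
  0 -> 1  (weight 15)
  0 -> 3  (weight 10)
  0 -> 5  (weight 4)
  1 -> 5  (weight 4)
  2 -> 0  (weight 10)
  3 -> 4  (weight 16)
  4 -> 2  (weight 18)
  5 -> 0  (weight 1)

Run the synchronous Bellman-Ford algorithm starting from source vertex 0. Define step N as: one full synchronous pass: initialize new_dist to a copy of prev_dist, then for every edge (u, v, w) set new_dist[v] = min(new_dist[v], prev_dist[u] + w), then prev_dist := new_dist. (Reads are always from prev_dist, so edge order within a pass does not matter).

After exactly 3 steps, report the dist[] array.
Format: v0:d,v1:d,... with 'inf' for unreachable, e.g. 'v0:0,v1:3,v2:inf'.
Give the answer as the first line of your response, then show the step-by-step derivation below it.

v0:0,v1:15,v2:44,v3:10,v4:26,v5:4

step 1: dist = v0:0,v1:15,v2:inf,v3:10,v4:inf,v5:4
step 2: dist = v0:0,v1:15,v2:inf,v3:10,v4:26,v5:4
step 3: dist = v0:0,v1:15,v2:44,v3:10,v4:26,v5:4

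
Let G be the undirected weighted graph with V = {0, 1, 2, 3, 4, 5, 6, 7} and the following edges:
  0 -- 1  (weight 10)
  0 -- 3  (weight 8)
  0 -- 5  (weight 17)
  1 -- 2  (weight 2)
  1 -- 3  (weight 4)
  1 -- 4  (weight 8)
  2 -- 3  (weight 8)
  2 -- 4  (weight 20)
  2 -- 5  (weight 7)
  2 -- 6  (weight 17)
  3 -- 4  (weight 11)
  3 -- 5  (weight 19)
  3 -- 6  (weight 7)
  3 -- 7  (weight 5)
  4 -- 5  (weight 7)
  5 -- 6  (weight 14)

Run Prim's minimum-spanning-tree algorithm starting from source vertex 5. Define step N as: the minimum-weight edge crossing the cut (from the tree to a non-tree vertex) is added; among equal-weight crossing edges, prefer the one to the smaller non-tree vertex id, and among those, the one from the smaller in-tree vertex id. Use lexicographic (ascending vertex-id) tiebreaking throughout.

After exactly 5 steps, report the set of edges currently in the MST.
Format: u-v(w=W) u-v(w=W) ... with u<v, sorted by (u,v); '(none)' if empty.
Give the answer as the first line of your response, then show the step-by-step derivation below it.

1-2(w=2) 1-3(w=4) 2-5(w=7) 3-7(w=5) 4-5(w=7)

step 1: add edge 2-5 (w=7); MST = {2-5(w=7)}
step 2: add edge 1-2 (w=2); MST = {1-2(w=2) 2-5(w=7)}
step 3: add edge 1-3 (w=4); MST = {1-2(w=2) 1-3(w=4) 2-5(w=7)}
step 4: add edge 3-7 (w=5); MST = {1-2(w=2) 1-3(w=4) 2-5(w=7) 3-7(w=5)}
step 5: add edge 4-5 (w=7); MST = {1-2(w=2) 1-3(w=4) 2-5(w=7) 3-7(w=5) 4-5(w=7)}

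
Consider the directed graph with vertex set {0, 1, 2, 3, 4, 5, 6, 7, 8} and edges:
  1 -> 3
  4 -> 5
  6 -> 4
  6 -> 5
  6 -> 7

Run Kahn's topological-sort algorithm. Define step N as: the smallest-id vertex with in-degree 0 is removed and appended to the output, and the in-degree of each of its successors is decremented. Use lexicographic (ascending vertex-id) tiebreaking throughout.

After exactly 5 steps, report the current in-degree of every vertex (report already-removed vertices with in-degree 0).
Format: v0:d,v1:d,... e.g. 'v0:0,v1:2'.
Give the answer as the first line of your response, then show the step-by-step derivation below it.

v0:0,v1:0,v2:0,v3:0,v4:0,v5:1,v6:0,v7:0,v8:0

step 1: output 0; order=[0]; indeg=(0,0,0,1,1,2,0,1,0)
step 2: output 1; order=[0,1]; indeg=(0,0,0,0,1,2,0,1,0)
step 3: output 2; order=[0,1,2]; indeg=(0,0,0,0,1,2,0,1,0)
step 4: output 3; order=[0,1,2,3]; indeg=(0,0,0,0,1,2,0,1,0)
step 5: output 6; order=[0,1,2,3,6]; indeg=(0,0,0,0,0,1,0,0,0)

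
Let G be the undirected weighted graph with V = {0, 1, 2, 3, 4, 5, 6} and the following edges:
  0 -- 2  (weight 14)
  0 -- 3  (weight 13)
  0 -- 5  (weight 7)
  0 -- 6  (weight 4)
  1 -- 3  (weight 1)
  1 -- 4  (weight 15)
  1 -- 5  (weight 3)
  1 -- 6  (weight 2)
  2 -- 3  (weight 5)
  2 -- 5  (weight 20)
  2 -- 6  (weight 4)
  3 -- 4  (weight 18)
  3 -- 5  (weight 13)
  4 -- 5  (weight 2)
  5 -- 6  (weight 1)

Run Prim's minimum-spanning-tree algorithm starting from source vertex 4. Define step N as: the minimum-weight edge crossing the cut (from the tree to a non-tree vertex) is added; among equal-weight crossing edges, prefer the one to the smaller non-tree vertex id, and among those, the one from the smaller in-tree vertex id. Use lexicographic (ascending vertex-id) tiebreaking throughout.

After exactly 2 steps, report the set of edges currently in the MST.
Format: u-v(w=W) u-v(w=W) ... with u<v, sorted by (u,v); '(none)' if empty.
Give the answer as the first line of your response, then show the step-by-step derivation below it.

4-5(w=2) 5-6(w=1)

step 1: add edge 4-5 (w=2); MST = {4-5(w=2)}
step 2: add edge 5-6 (w=1); MST = {4-5(w=2) 5-6(w=1)}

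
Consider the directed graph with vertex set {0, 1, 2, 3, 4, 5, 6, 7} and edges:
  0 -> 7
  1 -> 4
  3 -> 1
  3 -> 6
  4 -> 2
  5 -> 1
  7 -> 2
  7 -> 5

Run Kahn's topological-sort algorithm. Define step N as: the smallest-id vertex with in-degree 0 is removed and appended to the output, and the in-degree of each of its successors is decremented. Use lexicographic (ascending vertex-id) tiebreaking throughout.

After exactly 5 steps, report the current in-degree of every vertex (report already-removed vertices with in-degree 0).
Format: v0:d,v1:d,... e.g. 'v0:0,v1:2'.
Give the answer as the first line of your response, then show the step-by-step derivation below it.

v0:0,v1:0,v2:1,v3:0,v4:1,v5:0,v6:0,v7:0

step 1: output 0; order=[0]; indeg=(0,2,2,0,1,1,1,0)
step 2: output 3; order=[0,3]; indeg=(0,1,2,0,1,1,0,0)
step 3: output 6; order=[0,3,6]; indeg=(0,1,2,0,1,1,0,0)
step 4: output 7; order=[0,3,6,7]; indeg=(0,1,1,0,1,0,0,0)
step 5: output 5; order=[0,3,6,7,5]; indeg=(0,0,1,0,1,0,0,0)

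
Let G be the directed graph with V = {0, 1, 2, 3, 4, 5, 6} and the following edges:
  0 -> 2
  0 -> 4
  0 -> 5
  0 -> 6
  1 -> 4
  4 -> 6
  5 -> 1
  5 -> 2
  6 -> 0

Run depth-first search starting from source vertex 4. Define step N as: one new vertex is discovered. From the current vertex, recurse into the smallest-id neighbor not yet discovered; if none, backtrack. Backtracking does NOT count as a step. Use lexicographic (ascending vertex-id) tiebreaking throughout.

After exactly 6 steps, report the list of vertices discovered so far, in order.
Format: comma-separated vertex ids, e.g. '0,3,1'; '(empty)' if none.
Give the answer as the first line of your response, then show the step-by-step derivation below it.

4,6,0,2,5,1

step 1: discover 4; path=4; order=4
step 2: discover 6; path=4>6; order=4,6
step 3: discover 0; path=4>6>0; order=4,6,0
step 4: discover 2; path=4>6>0>2; order=4,6,0,2
step 5: discover 5; path=4>6>0>5; order=4,6,0,2,5
step 6: discover 1; path=4>6>0>5>1; order=4,6,0,2,5,1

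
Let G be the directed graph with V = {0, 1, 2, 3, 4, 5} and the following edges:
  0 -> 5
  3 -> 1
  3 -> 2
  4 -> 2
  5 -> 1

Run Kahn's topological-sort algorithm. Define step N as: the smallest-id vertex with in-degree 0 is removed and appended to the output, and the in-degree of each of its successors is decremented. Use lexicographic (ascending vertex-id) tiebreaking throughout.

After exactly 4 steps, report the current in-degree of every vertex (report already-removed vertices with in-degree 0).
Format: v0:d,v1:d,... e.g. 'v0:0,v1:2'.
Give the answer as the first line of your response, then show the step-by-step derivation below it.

v0:0,v1:1,v2:0,v3:0,v4:0,v5:0

step 1: output 0; order=[0]; indeg=(0,2,2,0,0,0)
step 2: output 3; order=[0,3]; indeg=(0,1,1,0,0,0)
step 3: output 4; order=[0,3,4]; indeg=(0,1,0,0,0,0)
step 4: output 2; order=[0,3,4,2]; indeg=(0,1,0,0,0,0)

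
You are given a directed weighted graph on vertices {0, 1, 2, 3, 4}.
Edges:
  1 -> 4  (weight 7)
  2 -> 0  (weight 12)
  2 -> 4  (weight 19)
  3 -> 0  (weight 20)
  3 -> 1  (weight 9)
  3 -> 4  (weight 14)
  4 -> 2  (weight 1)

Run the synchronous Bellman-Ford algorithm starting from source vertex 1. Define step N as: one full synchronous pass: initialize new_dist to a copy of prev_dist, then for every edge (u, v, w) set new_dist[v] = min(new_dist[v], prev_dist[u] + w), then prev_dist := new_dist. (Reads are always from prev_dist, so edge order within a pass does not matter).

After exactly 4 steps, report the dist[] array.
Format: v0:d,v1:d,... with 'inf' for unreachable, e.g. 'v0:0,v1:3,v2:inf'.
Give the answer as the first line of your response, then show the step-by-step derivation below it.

v0:20,v1:0,v2:8,v3:inf,v4:7

step 1: dist = v0:inf,v1:0,v2:inf,v3:inf,v4:7
step 2: dist = v0:inf,v1:0,v2:8,v3:inf,v4:7
step 3: dist = v0:20,v1:0,v2:8,v3:inf,v4:7
step 4: dist = v0:20,v1:0,v2:8,v3:inf,v4:7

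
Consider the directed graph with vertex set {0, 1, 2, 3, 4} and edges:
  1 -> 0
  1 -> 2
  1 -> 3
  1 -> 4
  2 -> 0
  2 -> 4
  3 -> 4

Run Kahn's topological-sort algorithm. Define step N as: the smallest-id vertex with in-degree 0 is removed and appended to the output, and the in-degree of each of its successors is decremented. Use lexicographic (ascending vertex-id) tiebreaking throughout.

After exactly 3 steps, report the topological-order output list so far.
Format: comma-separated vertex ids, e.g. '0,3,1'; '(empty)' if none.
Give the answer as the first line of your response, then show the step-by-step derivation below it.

1,2,0

step 1: output 1; order=[1]; indeg=(1,0,0,0,2)
step 2: output 2; order=[1,2]; indeg=(0,0,0,0,1)
step 3: output 0; order=[1,2,0]; indeg=(0,0,0,0,1)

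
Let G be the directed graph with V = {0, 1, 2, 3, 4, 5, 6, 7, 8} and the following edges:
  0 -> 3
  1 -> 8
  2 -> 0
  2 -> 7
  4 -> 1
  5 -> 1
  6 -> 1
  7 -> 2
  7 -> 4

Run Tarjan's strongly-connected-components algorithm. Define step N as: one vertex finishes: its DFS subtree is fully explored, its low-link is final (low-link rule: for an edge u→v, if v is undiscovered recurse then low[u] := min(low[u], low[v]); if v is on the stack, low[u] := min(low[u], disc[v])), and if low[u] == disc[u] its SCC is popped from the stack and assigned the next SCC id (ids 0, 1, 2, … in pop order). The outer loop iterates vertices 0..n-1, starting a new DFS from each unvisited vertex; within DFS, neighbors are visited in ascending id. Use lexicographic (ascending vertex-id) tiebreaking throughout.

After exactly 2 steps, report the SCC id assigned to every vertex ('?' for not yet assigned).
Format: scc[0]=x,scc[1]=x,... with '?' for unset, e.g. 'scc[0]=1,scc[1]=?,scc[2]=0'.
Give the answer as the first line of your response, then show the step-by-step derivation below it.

scc[0]=1,scc[1]=?,scc[2]=?,scc[3]=0,scc[4]=?,scc[5]=?,scc[6]=?,scc[7]=?,scc[8]=?

step 1: low=(low[0]=0,low[1]=?,low[2]=?,low[3]=1,low[4]=?,low[5]=?,low[6]=?,low[7]=?,low[8]=?); scc=(scc[0]=?,scc[1]=?,scc[2]=?,scc[3]=0,scc[4]=?,scc[5]=?,scc[6]=?,scc[7]=?,scc[8]=?)
step 2: low=(low[0]=0,low[1]=?,low[2]=?,low[3]=1,low[4]=?,low[5]=?,low[6]=?,low[7]=?,low[8]=?); scc=(scc[0]=1,scc[1]=?,scc[2]=?,scc[3]=0,scc[4]=?,scc[5]=?,scc[6]=?,scc[7]=?,scc[8]=?)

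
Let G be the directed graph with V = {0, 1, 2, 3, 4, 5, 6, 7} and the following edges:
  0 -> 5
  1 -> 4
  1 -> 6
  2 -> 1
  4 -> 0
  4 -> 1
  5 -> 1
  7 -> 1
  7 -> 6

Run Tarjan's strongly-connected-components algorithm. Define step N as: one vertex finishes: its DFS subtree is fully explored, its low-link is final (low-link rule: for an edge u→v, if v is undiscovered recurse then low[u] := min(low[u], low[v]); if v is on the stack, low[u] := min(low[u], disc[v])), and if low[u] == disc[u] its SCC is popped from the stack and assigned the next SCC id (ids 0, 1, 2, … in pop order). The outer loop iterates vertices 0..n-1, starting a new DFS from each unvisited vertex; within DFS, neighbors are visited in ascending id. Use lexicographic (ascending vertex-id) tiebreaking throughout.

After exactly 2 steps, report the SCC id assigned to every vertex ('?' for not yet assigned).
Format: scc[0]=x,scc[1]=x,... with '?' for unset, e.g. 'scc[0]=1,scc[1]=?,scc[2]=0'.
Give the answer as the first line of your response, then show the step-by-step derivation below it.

scc[0]=?,scc[1]=?,scc[2]=?,scc[3]=?,scc[4]=?,scc[5]=?,scc[6]=0,scc[7]=?

step 1: low=(low[0]=0,low[1]=2,low[2]=?,low[3]=?,low[4]=0,low[5]=1,low[6]=?,low[7]=?); scc=(scc[0]=?,scc[1]=?,scc[2]=?,scc[3]=?,scc[4]=?,scc[5]=?,scc[6]=?,scc[7]=?)
step 2: low=(low[0]=0,low[1]=0,low[2]=?,low[3]=?,low[4]=0,low[5]=1,low[6]=4,low[7]=?); scc=(scc[0]=?,scc[1]=?,scc[2]=?,scc[3]=?,scc[4]=?,scc[5]=?,scc[6]=0,scc[7]=?)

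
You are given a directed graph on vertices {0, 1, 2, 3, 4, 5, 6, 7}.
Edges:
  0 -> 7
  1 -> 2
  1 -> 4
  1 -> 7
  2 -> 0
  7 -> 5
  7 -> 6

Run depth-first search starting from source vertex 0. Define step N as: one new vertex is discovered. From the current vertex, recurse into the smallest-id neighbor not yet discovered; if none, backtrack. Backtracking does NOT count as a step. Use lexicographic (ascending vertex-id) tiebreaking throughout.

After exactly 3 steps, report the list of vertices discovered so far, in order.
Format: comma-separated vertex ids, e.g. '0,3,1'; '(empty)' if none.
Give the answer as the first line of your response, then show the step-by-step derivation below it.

0,7,5

step 1: discover 0; path=0; order=0
step 2: discover 7; path=0>7; order=0,7
step 3: discover 5; path=0>7>5; order=0,7,5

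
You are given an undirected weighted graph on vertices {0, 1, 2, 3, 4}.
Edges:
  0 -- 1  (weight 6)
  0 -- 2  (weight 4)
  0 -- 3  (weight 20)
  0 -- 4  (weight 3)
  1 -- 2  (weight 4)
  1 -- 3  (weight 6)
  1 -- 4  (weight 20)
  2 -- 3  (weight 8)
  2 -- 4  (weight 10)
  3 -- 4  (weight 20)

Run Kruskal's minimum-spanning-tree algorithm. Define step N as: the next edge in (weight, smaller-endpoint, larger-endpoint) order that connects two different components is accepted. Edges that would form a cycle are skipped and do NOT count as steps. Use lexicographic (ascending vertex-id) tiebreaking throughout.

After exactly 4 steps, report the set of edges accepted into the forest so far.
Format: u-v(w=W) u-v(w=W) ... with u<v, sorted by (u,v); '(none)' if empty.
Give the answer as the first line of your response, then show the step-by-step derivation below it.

0-2(w=4) 0-4(w=3) 1-2(w=4) 1-3(w=6)

step 1: add edge 0-4 (w=3); MST = {0-4(w=3)}
step 2: add edge 0-2 (w=4); MST = {0-2(w=4) 0-4(w=3)}
step 3: add edge 1-2 (w=4); MST = {0-2(w=4) 0-4(w=3) 1-2(w=4)}
step 4: add edge 1-3 (w=6); MST = {0-2(w=4) 0-4(w=3) 1-2(w=4) 1-3(w=6)}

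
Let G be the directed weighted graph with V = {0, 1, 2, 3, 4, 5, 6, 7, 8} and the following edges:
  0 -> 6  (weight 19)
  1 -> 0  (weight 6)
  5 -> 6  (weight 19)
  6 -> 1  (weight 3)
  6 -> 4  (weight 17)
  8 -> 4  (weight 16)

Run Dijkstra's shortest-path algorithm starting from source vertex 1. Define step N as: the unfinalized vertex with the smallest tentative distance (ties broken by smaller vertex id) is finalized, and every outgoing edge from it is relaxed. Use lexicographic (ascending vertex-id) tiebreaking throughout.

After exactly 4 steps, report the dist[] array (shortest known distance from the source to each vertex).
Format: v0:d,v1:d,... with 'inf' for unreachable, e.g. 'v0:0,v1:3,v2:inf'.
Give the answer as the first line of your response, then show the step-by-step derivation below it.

v0:6,v1:0,v2:inf,v3:inf,v4:42,v5:inf,v6:25,v7:inf,v8:inf

step 1: dist = v0:6,v1:0,v2:inf,v3:inf,v4:inf,v5:inf,v6:inf,v7:inf,v8:inf
step 2: dist = v0:6,v1:0,v2:inf,v3:inf,v4:inf,v5:inf,v6:25,v7:inf,v8:inf
step 3: dist = v0:6,v1:0,v2:inf,v3:inf,v4:42,v5:inf,v6:25,v7:inf,v8:inf
step 4: dist = v0:6,v1:0,v2:inf,v3:inf,v4:42,v5:inf,v6:25,v7:inf,v8:inf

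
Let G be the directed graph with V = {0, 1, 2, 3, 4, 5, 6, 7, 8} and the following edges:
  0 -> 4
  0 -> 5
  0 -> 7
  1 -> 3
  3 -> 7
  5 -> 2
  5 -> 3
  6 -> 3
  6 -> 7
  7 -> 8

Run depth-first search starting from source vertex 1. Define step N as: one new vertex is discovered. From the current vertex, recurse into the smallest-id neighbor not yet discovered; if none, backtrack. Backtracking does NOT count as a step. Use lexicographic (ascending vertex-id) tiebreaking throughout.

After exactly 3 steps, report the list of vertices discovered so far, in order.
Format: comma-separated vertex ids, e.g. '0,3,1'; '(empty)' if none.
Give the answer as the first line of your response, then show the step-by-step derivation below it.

1,3,7

step 1: discover 1; path=1; order=1
step 2: discover 3; path=1>3; order=1,3
step 3: discover 7; path=1>3>7; order=1,3,7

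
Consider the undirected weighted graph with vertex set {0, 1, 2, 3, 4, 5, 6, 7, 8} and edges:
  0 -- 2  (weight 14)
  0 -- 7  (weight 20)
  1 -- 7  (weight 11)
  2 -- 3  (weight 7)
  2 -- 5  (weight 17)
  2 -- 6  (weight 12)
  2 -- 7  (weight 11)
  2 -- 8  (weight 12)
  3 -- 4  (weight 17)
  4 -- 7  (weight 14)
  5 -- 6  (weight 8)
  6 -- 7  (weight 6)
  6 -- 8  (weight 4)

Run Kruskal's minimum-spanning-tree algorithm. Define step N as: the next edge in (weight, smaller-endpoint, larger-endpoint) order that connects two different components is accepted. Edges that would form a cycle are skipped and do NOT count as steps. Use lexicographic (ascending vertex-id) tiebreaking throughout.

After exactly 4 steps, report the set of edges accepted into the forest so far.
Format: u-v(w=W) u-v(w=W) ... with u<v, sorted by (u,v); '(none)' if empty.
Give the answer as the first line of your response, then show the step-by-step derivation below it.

2-3(w=7) 5-6(w=8) 6-7(w=6) 6-8(w=4)

step 1: add edge 6-8 (w=4); MST = {6-8(w=4)}
step 2: add edge 6-7 (w=6); MST = {6-7(w=6) 6-8(w=4)}
step 3: add edge 2-3 (w=7); MST = {2-3(w=7) 6-7(w=6) 6-8(w=4)}
step 4: add edge 5-6 (w=8); MST = {2-3(w=7) 5-6(w=8) 6-7(w=6) 6-8(w=4)}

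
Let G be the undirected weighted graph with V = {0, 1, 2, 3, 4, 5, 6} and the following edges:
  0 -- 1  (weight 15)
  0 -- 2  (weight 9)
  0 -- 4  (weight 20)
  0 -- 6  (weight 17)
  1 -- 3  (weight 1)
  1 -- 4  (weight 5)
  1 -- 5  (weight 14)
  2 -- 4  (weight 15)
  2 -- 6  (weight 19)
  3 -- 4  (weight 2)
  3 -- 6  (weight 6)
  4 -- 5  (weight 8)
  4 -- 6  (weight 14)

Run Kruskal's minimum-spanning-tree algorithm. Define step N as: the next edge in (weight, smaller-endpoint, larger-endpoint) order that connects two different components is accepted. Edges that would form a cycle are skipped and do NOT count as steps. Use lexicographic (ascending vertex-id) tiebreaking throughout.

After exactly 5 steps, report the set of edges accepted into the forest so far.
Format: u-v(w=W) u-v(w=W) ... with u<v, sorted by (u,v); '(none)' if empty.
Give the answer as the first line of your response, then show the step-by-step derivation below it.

0-2(w=9) 1-3(w=1) 3-4(w=2) 3-6(w=6) 4-5(w=8)

step 1: add edge 1-3 (w=1); MST = {1-3(w=1)}
step 2: add edge 3-4 (w=2); MST = {1-3(w=1) 3-4(w=2)}
step 3: add edge 3-6 (w=6); MST = {1-3(w=1) 3-4(w=2) 3-6(w=6)}
step 4: add edge 4-5 (w=8); MST = {1-3(w=1) 3-4(w=2) 3-6(w=6) 4-5(w=8)}
step 5: add edge 0-2 (w=9); MST = {0-2(w=9) 1-3(w=1) 3-4(w=2) 3-6(w=6) 4-5(w=8)}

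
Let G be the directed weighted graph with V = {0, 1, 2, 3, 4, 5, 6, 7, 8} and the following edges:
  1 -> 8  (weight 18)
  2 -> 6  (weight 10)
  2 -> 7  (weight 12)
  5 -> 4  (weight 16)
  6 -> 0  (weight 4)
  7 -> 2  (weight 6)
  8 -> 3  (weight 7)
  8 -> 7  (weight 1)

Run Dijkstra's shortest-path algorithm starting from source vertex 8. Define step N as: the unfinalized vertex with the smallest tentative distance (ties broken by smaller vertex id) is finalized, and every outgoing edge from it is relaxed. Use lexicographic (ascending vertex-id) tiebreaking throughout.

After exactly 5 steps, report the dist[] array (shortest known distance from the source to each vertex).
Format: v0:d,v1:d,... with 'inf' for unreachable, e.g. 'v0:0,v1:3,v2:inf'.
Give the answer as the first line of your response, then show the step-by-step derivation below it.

v0:21,v1:inf,v2:7,v3:7,v4:inf,v5:inf,v6:17,v7:1,v8:0

step 1: dist = v0:inf,v1:inf,v2:inf,v3:7,v4:inf,v5:inf,v6:inf,v7:1,v8:0
step 2: dist = v0:inf,v1:inf,v2:7,v3:7,v4:inf,v5:inf,v6:inf,v7:1,v8:0
step 3: dist = v0:inf,v1:inf,v2:7,v3:7,v4:inf,v5:inf,v6:17,v7:1,v8:0
step 4: dist = v0:inf,v1:inf,v2:7,v3:7,v4:inf,v5:inf,v6:17,v7:1,v8:0
step 5: dist = v0:21,v1:inf,v2:7,v3:7,v4:inf,v5:inf,v6:17,v7:1,v8:0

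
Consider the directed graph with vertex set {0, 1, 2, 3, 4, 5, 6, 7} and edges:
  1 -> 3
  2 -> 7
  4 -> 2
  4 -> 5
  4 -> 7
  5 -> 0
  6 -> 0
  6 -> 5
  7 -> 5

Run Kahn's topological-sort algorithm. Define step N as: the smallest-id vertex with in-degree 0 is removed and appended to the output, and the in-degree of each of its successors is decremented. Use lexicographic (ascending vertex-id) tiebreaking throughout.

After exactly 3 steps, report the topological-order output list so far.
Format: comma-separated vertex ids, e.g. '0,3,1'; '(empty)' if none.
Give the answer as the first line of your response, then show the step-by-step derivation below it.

1,3,4

step 1: output 1; order=[1]; indeg=(2,0,1,0,0,3,0,2)
step 2: output 3; order=[1,3]; indeg=(2,0,1,0,0,3,0,2)
step 3: output 4; order=[1,3,4]; indeg=(2,0,0,0,0,2,0,1)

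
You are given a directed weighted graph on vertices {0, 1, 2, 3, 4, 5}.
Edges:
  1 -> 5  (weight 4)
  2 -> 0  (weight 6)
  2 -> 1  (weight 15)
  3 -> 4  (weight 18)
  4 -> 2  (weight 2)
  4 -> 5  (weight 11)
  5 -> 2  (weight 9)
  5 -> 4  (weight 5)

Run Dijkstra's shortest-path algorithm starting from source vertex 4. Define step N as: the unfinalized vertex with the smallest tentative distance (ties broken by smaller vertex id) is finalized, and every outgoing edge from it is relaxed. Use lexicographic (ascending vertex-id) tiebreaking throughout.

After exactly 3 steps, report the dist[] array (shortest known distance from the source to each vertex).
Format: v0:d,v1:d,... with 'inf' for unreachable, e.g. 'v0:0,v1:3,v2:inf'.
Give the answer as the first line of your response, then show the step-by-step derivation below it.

v0:8,v1:17,v2:2,v3:inf,v4:0,v5:11

step 1: dist = v0:inf,v1:inf,v2:2,v3:inf,v4:0,v5:11
step 2: dist = v0:8,v1:17,v2:2,v3:inf,v4:0,v5:11
step 3: dist = v0:8,v1:17,v2:2,v3:inf,v4:0,v5:11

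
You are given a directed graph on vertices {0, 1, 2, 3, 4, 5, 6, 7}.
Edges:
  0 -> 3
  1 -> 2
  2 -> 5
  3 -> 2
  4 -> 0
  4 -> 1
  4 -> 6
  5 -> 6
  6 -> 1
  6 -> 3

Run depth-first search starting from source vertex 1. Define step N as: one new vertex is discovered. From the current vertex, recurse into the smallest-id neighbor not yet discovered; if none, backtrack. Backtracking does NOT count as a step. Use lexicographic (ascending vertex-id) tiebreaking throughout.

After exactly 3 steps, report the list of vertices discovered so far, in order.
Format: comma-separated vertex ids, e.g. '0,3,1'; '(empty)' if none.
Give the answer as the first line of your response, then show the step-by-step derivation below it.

1,2,5

step 1: discover 1; path=1; order=1
step 2: discover 2; path=1>2; order=1,2
step 3: discover 5; path=1>2>5; order=1,2,5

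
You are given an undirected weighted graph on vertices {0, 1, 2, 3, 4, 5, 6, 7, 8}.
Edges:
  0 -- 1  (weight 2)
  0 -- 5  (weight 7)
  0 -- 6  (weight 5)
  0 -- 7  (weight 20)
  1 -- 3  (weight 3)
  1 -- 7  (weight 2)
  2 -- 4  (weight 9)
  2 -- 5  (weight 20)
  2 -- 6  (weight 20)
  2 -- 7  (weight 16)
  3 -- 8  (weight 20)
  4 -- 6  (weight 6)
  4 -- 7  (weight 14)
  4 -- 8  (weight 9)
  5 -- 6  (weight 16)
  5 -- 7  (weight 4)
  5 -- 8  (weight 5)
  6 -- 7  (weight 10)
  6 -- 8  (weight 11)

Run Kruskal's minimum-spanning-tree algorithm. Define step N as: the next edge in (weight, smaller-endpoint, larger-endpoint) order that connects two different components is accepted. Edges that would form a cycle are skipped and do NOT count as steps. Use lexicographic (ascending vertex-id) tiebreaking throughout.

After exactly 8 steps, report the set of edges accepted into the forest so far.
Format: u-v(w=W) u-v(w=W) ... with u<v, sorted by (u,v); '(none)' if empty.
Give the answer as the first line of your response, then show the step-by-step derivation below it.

0-1(w=2) 0-6(w=5) 1-3(w=3) 1-7(w=2) 2-4(w=9) 4-6(w=6) 5-7(w=4) 5-8(w=5)

step 1: add edge 0-1 (w=2); MST = {0-1(w=2)}
step 2: add edge 1-7 (w=2); MST = {0-1(w=2) 1-7(w=2)}
step 3: add edge 1-3 (w=3); MST = {0-1(w=2) 1-3(w=3) 1-7(w=2)}
step 4: add edge 5-7 (w=4); MST = {0-1(w=2) 1-3(w=3) 1-7(w=2) 5-7(w=4)}
step 5: add edge 0-6 (w=5); MST = {0-1(w=2) 0-6(w=5) 1-3(w=3) 1-7(w=2) 5-7(w=4)}
step 6: add edge 5-8 (w=5); MST = {0-1(w=2) 0-6(w=5) 1-3(w=3) 1-7(w=2) 5-7(w=4) 5-8(w=5)}
step 7: add edge 4-6 (w=6); MST = {0-1(w=2) 0-6(w=5) 1-3(w=3) 1-7(w=2) 4-6(w=6) 5-7(w=4) 5-8(w=5)}
step 8: add edge 2-4 (w=9); MST = {0-1(w=2) 0-6(w=5) 1-3(w=3) 1-7(w=2) 2-4(w=9) 4-6(w=6) 5-7(w=4) 5-8(w=5)}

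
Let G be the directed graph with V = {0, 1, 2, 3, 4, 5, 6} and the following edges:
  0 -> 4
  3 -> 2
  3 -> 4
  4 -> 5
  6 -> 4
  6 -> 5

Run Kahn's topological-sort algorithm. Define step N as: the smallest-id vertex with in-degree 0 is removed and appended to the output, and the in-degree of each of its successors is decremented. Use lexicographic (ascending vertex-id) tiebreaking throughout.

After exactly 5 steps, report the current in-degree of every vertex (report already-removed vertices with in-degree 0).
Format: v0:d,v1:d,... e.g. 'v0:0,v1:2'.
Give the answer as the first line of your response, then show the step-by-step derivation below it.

v0:0,v1:0,v2:0,v3:0,v4:0,v5:1,v6:0

step 1: output 0; order=[0]; indeg=(0,0,1,0,2,2,0)
step 2: output 1; order=[0,1]; indeg=(0,0,1,0,2,2,0)
step 3: output 3; order=[0,1,3]; indeg=(0,0,0,0,1,2,0)
step 4: output 2; order=[0,1,3,2]; indeg=(0,0,0,0,1,2,0)
step 5: output 6; order=[0,1,3,2,6]; indeg=(0,0,0,0,0,1,0)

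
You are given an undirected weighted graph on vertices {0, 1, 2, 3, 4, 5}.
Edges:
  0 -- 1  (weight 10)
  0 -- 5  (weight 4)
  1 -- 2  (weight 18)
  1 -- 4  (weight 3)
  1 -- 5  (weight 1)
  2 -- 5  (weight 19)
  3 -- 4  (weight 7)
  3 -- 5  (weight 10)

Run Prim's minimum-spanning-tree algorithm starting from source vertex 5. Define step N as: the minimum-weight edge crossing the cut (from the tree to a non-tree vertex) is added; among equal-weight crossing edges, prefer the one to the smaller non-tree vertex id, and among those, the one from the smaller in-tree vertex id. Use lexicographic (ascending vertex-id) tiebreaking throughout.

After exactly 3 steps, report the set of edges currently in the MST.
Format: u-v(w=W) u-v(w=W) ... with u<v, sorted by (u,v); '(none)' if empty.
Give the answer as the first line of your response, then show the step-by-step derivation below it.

0-5(w=4) 1-4(w=3) 1-5(w=1)

step 1: add edge 1-5 (w=1); MST = {1-5(w=1)}
step 2: add edge 1-4 (w=3); MST = {1-4(w=3) 1-5(w=1)}
step 3: add edge 0-5 (w=4); MST = {0-5(w=4) 1-4(w=3) 1-5(w=1)}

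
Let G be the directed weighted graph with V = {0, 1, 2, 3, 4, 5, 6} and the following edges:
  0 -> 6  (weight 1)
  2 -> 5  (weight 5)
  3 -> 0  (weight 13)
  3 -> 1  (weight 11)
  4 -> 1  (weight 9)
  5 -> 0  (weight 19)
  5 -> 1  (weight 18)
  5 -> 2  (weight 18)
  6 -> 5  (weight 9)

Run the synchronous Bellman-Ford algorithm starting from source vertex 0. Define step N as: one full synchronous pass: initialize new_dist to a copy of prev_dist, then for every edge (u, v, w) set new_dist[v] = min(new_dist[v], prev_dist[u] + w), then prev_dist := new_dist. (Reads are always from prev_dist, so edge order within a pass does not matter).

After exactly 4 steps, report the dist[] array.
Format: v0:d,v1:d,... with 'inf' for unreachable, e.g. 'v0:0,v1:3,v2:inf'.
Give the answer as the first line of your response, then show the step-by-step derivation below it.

v0:0,v1:28,v2:28,v3:inf,v4:inf,v5:10,v6:1

step 1: dist = v0:0,v1:inf,v2:inf,v3:inf,v4:inf,v5:inf,v6:1
step 2: dist = v0:0,v1:inf,v2:inf,v3:inf,v4:inf,v5:10,v6:1
step 3: dist = v0:0,v1:28,v2:28,v3:inf,v4:inf,v5:10,v6:1
step 4: dist = v0:0,v1:28,v2:28,v3:inf,v4:inf,v5:10,v6:1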